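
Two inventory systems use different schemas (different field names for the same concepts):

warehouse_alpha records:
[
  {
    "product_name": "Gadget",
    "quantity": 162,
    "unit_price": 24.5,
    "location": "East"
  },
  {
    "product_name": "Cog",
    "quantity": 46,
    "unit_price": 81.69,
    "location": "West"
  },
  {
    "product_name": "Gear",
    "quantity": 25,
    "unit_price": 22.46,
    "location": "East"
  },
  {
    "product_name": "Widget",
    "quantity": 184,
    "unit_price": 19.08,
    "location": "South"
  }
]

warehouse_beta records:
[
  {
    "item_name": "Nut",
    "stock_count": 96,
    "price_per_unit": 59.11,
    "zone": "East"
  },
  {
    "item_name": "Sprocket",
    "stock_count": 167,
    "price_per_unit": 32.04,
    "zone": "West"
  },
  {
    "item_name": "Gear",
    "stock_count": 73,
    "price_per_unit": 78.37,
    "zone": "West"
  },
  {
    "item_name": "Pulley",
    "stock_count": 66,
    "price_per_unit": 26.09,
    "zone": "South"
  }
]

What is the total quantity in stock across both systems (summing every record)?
819

To reconcile these schemas, identify the field holding the quantity in stock in each system:
1. In warehouse_alpha it is "quantity"
2. In warehouse_beta it is "stock_count"

From warehouse_alpha: 162 + 46 + 25 + 184 = 417
From warehouse_beta: 96 + 167 + 73 + 66 = 402

Total: 417 + 402 = 819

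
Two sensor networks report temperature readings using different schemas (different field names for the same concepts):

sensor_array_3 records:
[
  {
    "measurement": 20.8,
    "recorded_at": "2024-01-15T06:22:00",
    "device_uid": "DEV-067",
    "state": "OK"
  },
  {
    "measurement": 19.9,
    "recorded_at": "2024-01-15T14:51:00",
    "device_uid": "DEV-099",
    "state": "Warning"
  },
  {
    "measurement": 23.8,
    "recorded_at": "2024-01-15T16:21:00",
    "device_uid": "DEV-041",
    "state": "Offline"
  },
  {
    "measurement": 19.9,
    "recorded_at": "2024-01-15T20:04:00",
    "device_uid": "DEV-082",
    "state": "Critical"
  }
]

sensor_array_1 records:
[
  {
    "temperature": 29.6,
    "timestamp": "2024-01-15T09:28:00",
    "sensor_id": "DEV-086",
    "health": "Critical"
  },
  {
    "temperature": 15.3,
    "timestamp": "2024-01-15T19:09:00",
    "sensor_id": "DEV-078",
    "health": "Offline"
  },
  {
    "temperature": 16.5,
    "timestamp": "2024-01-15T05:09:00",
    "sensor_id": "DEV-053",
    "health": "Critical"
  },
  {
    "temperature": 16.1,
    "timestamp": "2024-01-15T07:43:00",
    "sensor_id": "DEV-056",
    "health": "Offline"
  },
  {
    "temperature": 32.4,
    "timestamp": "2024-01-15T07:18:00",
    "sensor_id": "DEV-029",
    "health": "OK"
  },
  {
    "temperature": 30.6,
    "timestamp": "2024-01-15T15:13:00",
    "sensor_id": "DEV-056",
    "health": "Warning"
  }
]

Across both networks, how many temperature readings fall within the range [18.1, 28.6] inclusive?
4

Schema mapping: "measurement" (sensor_array_3) = "temperature" (sensor_array_1) = temperature

Readings in [18.1, 28.6] from sensor_array_3: 4
Readings in [18.1, 28.6] from sensor_array_1: 0

Total count: 4 + 0 = 4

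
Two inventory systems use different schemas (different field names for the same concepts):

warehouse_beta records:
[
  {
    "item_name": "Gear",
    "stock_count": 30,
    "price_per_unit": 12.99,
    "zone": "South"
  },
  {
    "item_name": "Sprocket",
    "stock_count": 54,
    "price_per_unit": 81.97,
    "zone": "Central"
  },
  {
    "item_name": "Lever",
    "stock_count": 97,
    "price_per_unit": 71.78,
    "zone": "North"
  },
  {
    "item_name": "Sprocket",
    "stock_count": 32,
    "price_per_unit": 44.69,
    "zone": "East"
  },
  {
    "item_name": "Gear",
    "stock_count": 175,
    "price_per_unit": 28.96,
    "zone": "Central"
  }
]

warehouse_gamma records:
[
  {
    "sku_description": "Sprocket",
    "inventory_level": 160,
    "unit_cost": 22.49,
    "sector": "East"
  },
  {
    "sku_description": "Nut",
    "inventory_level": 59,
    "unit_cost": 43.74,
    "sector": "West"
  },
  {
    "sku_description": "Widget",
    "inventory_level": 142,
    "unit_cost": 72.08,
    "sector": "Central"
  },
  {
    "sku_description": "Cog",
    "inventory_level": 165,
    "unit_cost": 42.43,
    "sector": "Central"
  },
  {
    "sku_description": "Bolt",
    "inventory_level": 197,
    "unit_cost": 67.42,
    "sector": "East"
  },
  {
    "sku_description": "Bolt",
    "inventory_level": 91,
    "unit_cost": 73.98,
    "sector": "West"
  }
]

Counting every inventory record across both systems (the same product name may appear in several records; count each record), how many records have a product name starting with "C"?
1

Schema mapping: "item_name" (warehouse_beta) = "sku_description" (warehouse_gamma) = product name

Records with product name starting with "C" in warehouse_beta: 0
Records with product name starting with "C" in warehouse_gamma: 1

Total: 0 + 1 = 1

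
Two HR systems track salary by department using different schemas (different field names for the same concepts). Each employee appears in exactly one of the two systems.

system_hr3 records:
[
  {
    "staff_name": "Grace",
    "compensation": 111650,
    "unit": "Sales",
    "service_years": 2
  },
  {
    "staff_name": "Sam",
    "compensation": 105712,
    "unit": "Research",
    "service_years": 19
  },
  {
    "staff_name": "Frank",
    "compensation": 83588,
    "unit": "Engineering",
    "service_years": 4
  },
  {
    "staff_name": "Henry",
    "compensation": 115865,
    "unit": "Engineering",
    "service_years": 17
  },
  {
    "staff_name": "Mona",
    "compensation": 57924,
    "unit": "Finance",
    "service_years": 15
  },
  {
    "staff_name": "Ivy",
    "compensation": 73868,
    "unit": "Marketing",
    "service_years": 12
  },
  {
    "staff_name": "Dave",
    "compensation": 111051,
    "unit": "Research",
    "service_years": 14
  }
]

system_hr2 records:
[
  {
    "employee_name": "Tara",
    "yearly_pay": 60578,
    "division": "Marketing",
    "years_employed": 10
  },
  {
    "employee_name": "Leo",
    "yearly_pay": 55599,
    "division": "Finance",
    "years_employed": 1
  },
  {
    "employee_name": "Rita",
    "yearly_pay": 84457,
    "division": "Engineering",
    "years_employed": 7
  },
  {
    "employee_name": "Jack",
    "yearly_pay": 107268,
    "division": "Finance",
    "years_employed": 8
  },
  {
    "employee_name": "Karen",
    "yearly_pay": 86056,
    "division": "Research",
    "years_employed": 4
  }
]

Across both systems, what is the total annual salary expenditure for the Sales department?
111650

Schema mappings:
- "unit" (system_hr3) = "division" (system_hr2) = department
- "compensation" (system_hr3) = "yearly_pay" (system_hr2) = salary

Sales salaries from system_hr3: 111650
Sales salaries from system_hr2: 0

Total: 111650 + 0 = 111650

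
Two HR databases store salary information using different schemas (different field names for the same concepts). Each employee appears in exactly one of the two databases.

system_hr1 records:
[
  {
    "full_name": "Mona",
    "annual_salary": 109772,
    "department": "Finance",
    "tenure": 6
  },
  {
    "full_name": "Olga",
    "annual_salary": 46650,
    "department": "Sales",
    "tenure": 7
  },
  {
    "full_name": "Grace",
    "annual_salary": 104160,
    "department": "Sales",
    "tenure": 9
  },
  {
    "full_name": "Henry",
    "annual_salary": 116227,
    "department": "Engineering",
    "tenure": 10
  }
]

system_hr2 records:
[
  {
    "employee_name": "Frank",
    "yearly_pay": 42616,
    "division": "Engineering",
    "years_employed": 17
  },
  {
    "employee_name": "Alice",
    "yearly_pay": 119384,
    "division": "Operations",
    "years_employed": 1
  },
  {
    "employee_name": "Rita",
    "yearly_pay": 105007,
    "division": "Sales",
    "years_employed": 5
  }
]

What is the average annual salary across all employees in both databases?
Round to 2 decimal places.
91973.71

Schema mapping: "annual_salary" (system_hr1) = "yearly_pay" (system_hr2) = annual salary

All salaries: [109772, 46650, 104160, 116227, 42616, 119384, 105007]
Sum: 643816
Count: 7
Average: 643816 / 7 = 91973.71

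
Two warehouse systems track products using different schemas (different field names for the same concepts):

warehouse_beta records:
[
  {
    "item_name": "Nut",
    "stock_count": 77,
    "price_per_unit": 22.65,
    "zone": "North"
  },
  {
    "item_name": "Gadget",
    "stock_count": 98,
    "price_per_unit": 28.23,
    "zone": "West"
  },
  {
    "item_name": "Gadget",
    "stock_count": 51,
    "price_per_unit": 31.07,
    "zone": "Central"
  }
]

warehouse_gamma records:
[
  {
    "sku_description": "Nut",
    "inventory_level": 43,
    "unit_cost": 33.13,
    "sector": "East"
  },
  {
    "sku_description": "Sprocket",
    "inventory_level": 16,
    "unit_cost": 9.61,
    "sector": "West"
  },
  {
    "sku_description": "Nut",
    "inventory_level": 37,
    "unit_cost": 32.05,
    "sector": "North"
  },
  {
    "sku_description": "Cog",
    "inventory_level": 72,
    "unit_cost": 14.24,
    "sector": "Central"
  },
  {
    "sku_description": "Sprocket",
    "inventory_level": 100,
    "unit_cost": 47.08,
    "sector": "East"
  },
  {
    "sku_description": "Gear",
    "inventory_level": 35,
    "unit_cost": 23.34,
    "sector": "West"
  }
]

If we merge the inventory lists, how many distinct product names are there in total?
5

Schema mapping: "item_name" (warehouse_beta) = "sku_description" (warehouse_gamma) = product name

Products in warehouse_beta: ['Gadget', 'Nut']
Products in warehouse_gamma: ['Cog', 'Gear', 'Nut', 'Sprocket']

Union (unique products): ['Cog', 'Gadget', 'Gear', 'Nut', 'Sprocket']
Count: 5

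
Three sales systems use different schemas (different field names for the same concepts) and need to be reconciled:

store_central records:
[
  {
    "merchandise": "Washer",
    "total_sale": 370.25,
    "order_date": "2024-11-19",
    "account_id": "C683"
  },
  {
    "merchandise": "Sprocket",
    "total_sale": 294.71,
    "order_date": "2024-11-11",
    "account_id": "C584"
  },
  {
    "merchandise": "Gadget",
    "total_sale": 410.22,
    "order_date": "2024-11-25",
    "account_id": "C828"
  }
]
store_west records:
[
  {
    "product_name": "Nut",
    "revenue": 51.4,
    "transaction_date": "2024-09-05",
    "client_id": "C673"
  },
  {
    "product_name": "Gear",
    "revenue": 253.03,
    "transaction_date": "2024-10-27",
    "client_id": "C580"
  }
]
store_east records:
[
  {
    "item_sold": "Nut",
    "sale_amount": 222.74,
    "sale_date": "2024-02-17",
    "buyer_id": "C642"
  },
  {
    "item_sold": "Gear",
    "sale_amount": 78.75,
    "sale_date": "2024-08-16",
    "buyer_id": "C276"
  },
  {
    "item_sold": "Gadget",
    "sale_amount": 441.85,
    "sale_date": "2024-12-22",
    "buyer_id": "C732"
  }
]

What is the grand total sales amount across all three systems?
2122.95

Schema reconciliation - all amount fields map to sale amount:

store_central (total_sale): 1075.18
store_west (revenue): 304.43
store_east (sale_amount): 743.34

Grand total: 2122.95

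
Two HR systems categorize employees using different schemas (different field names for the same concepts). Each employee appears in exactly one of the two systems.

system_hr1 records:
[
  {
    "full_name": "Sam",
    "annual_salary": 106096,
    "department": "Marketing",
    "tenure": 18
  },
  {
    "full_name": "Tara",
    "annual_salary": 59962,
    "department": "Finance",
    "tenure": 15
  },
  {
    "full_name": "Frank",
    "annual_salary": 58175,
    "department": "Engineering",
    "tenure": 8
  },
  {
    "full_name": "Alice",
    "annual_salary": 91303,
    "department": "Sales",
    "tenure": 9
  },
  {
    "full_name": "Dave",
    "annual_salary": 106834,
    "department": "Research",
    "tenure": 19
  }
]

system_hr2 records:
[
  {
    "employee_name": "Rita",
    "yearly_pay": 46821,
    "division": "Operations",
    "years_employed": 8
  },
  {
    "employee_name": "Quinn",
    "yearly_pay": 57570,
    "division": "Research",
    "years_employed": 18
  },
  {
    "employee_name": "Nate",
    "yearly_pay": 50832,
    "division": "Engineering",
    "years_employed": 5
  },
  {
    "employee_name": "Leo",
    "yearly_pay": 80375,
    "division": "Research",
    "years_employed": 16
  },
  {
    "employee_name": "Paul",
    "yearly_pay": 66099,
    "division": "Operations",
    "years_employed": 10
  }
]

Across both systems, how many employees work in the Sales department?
1

Schema mapping: "department" (system_hr1) = "division" (system_hr2) = department

Sales employees in system_hr1: 1
Sales employees in system_hr2: 0

Total in Sales: 1 + 0 = 1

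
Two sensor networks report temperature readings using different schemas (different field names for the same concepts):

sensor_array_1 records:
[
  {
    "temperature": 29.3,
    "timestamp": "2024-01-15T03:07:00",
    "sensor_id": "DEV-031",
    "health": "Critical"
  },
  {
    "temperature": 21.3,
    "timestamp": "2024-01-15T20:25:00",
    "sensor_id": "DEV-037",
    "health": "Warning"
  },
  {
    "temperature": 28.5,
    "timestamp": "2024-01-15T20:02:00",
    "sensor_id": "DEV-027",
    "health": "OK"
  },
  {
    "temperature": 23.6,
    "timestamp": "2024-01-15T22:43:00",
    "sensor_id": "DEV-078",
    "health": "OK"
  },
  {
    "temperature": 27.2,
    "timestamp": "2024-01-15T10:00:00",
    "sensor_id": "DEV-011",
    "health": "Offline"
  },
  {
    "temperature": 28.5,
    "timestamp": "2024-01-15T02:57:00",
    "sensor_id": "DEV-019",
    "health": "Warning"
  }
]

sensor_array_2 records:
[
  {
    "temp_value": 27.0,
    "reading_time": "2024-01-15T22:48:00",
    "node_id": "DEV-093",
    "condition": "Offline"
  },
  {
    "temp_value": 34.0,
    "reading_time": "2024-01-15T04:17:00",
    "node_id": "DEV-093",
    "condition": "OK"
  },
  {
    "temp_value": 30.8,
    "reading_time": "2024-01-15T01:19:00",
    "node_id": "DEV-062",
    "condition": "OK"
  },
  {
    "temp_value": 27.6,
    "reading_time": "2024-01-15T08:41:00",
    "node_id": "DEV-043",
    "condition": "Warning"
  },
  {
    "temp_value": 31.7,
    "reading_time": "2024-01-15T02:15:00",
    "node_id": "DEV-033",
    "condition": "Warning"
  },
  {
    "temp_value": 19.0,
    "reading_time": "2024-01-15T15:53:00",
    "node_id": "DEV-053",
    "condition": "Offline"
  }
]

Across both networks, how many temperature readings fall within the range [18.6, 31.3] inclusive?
10

Schema mapping: "temperature" (sensor_array_1) = "temp_value" (sensor_array_2) = temperature

Readings in [18.6, 31.3] from sensor_array_1: 6
Readings in [18.6, 31.3] from sensor_array_2: 4

Total count: 6 + 4 = 10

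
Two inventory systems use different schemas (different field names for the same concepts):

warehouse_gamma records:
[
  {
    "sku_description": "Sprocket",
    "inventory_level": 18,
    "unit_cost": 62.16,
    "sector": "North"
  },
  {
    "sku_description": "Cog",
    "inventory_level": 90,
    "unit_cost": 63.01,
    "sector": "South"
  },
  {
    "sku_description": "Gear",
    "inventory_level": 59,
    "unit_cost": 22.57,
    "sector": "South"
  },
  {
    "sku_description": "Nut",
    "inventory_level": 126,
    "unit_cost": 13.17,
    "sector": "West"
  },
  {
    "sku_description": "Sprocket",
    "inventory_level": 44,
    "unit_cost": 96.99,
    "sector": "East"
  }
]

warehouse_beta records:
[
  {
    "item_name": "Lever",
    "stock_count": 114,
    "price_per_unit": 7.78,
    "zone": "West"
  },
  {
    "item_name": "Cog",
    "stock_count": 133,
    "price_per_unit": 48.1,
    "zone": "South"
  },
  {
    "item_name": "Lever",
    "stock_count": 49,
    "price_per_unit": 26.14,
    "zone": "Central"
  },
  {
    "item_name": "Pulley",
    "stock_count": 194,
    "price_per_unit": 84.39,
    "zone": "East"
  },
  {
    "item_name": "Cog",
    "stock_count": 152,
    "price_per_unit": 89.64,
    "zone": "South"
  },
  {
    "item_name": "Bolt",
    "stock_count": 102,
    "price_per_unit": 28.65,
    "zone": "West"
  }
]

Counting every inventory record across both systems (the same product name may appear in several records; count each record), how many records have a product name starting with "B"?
1

Schema mapping: "sku_description" (warehouse_gamma) = "item_name" (warehouse_beta) = product name

Records with product name starting with "B" in warehouse_gamma: 0
Records with product name starting with "B" in warehouse_beta: 1

Total: 0 + 1 = 1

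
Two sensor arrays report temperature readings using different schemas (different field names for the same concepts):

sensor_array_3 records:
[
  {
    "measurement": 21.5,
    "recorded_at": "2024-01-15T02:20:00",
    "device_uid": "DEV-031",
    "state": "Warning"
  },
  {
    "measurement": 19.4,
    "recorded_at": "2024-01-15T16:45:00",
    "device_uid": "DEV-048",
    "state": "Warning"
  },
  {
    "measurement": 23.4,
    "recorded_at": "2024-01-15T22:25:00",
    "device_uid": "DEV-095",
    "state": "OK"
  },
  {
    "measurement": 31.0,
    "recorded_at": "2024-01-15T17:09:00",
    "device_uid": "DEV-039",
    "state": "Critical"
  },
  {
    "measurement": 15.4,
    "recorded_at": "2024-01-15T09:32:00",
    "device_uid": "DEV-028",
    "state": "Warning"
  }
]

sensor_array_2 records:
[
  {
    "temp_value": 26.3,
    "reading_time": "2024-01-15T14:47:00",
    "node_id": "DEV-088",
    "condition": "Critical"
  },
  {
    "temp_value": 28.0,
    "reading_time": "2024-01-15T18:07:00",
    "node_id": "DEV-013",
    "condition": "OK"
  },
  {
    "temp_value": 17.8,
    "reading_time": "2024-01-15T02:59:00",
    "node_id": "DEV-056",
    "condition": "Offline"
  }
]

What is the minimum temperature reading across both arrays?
15.4

Schema mapping: "measurement" (sensor_array_3) = "temp_value" (sensor_array_2) = temperature reading

Minimum in sensor_array_3: 15.4
Minimum in sensor_array_2: 17.8

Overall minimum: min(15.4, 17.8) = 15.4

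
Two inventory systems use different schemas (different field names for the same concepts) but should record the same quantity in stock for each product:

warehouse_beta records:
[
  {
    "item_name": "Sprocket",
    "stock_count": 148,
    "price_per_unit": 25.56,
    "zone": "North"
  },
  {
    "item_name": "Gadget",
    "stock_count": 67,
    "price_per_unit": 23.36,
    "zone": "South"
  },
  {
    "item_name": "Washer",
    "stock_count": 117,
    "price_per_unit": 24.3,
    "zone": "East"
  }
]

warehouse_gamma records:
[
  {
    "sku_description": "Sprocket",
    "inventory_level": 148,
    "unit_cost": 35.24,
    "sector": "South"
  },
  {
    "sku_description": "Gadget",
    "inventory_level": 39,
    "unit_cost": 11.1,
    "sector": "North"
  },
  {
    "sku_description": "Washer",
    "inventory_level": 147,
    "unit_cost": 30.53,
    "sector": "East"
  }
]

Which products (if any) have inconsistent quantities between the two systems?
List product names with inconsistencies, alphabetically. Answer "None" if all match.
Gadget, Washer

Schema mappings:
- "item_name" (warehouse_beta) = "sku_description" (warehouse_gamma) = product name
- "stock_count" (warehouse_beta) = "inventory_level" (warehouse_gamma) = quantity

Comparison:
  Sprocket: 148 vs 148 - MATCH
  Gadget: 67 vs 39 - MISMATCH
  Washer: 117 vs 147 - MISMATCH

Products with inconsistencies: Gadget, Washer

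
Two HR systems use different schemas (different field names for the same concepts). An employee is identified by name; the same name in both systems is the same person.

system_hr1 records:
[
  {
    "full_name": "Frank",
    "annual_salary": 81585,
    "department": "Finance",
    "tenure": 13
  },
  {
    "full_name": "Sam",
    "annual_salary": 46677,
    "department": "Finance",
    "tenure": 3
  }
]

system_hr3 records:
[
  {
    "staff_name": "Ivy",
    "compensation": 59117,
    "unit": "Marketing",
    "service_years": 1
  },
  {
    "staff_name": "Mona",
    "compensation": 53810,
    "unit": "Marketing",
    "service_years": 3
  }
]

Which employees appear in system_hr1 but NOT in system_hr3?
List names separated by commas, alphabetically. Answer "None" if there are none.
Frank, Sam

Schema mapping: "full_name" (system_hr1) = "staff_name" (system_hr3) = employee name

Names in system_hr1: ['Frank', 'Sam']
Names in system_hr3: ['Ivy', 'Mona']

In system_hr1 but not system_hr3: ['Frank', 'Sam']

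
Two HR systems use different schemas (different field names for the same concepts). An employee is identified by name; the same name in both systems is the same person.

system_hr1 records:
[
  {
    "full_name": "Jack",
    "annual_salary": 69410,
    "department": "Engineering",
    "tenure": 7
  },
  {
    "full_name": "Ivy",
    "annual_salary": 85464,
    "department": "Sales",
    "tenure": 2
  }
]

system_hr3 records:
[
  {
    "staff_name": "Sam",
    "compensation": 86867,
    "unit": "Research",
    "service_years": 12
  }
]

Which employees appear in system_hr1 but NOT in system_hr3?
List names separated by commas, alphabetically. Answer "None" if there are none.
Ivy, Jack

Schema mapping: "full_name" (system_hr1) = "staff_name" (system_hr3) = employee name

Names in system_hr1: ['Ivy', 'Jack']
Names in system_hr3: ['Sam']

In system_hr1 but not system_hr3: ['Ivy', 'Jack']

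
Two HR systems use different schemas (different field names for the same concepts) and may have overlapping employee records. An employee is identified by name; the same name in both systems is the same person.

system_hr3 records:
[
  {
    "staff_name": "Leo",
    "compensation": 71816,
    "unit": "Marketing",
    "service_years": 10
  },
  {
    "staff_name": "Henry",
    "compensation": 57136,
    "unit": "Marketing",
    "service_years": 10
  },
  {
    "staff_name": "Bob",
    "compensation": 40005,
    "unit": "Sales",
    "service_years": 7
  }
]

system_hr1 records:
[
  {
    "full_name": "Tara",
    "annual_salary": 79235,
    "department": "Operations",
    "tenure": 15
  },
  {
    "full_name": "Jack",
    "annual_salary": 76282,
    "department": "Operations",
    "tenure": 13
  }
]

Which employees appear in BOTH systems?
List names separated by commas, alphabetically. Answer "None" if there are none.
None

Schema mapping: "staff_name" (system_hr3) = "full_name" (system_hr1) = employee name

Names in system_hr3: ['Bob', 'Henry', 'Leo']
Names in system_hr1: ['Jack', 'Tara']

Intersection: None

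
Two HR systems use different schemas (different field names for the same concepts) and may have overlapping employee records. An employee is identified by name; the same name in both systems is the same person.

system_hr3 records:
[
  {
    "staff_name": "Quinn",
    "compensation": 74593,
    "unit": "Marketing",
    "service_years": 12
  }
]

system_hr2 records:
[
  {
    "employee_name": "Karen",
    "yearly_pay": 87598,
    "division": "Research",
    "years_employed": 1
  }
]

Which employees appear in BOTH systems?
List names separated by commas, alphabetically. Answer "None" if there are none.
None

Schema mapping: "staff_name" (system_hr3) = "employee_name" (system_hr2) = employee name

Names in system_hr3: ['Quinn']
Names in system_hr2: ['Karen']

Intersection: None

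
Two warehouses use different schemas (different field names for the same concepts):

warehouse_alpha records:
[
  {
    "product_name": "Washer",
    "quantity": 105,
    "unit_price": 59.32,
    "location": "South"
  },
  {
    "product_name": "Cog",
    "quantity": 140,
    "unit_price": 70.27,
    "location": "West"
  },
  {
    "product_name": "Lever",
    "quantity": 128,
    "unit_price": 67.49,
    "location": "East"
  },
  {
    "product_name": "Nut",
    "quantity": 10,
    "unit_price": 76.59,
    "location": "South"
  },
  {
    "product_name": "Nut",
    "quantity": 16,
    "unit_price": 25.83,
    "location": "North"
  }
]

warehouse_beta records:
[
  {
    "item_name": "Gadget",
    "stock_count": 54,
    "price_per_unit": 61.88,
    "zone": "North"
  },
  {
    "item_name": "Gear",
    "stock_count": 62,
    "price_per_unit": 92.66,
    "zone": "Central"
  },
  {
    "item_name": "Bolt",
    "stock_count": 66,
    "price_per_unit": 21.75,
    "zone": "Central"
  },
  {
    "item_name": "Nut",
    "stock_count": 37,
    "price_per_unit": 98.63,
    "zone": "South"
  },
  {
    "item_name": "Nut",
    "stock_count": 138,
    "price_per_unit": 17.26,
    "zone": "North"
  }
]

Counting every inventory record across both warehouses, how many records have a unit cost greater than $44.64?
7

Schema mapping: "unit_price" (warehouse_alpha) = "price_per_unit" (warehouse_beta) = unit cost

Records > $44.64 in warehouse_alpha: 4
Records > $44.64 in warehouse_beta: 3

Total count: 4 + 3 = 7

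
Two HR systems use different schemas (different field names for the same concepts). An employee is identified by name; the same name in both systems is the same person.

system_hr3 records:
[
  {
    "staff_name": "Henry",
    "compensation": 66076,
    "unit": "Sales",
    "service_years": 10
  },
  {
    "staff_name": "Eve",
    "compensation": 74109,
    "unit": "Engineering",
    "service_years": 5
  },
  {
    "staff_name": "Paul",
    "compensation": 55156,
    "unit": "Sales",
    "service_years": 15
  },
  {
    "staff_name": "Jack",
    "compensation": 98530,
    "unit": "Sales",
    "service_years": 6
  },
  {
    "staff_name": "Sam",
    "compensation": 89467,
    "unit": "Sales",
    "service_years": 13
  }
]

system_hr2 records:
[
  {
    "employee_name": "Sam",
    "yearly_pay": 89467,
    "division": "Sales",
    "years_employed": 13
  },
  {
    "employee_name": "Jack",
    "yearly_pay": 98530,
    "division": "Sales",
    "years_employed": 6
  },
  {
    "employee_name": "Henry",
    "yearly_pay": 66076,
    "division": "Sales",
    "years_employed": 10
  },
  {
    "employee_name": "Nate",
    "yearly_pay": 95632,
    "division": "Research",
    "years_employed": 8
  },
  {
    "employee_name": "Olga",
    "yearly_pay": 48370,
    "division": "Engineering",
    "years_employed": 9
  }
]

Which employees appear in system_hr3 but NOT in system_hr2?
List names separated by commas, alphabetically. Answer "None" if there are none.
Eve, Paul

Schema mapping: "staff_name" (system_hr3) = "employee_name" (system_hr2) = employee name

Names in system_hr3: ['Eve', 'Henry', 'Jack', 'Paul', 'Sam']
Names in system_hr2: ['Henry', 'Jack', 'Nate', 'Olga', 'Sam']

In system_hr3 but not system_hr2: ['Eve', 'Paul']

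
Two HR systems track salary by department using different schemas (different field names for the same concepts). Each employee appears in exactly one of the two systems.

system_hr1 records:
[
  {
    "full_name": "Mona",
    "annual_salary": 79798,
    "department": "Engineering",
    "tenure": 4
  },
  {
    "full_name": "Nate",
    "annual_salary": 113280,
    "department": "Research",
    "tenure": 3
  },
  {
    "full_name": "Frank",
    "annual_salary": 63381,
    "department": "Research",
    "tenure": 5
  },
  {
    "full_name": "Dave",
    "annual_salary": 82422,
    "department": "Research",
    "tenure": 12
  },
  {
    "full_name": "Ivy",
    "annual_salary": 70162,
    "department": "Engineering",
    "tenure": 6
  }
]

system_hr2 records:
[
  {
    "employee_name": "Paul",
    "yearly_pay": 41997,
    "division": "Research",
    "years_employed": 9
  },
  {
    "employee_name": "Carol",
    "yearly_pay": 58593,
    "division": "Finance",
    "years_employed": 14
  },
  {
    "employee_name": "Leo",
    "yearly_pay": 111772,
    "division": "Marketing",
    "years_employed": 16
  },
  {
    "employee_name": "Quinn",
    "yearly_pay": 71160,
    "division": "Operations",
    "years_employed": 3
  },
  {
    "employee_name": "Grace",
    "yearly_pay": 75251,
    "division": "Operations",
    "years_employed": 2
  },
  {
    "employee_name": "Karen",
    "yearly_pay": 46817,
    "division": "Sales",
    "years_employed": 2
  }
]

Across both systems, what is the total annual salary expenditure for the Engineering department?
149960

Schema mappings:
- "department" (system_hr1) = "division" (system_hr2) = department
- "annual_salary" (system_hr1) = "yearly_pay" (system_hr2) = salary

Engineering salaries from system_hr1: 149960
Engineering salaries from system_hr2: 0

Total: 149960 + 0 = 149960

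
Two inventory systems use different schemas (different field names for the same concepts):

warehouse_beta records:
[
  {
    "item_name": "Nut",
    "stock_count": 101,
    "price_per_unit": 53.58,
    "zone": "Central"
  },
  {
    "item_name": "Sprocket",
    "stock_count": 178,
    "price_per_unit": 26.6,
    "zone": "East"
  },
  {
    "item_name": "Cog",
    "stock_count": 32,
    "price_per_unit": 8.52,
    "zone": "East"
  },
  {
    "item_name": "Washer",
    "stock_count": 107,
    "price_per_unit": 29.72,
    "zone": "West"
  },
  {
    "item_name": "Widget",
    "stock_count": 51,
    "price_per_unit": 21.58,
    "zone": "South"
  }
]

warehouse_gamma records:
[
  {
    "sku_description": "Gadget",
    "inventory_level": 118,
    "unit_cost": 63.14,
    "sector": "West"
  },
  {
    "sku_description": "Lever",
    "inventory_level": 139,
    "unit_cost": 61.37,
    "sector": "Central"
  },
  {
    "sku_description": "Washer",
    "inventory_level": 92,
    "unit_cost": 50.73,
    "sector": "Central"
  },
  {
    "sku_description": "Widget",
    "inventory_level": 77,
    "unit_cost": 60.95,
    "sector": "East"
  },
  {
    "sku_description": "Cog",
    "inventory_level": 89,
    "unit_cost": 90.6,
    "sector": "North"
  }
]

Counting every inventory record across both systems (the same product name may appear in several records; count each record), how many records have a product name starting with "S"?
1

Schema mapping: "item_name" (warehouse_beta) = "sku_description" (warehouse_gamma) = product name

Records with product name starting with "S" in warehouse_beta: 1
Records with product name starting with "S" in warehouse_gamma: 0

Total: 1 + 0 = 1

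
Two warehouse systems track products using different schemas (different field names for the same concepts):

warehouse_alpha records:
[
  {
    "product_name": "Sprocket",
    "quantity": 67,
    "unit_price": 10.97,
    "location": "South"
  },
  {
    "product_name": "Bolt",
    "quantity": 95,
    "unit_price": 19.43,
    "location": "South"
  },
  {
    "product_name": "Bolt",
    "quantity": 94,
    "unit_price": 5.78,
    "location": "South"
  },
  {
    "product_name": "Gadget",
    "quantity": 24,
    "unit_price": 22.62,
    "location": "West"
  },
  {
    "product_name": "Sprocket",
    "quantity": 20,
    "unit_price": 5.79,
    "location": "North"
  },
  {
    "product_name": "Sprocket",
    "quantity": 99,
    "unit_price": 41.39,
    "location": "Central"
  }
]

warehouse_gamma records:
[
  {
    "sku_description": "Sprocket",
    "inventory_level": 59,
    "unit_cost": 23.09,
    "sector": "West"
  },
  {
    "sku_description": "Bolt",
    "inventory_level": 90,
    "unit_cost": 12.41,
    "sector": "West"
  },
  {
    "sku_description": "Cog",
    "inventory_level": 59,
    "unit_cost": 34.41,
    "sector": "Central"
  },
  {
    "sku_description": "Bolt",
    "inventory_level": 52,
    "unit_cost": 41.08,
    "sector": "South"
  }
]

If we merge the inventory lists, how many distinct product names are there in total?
4

Schema mapping: "product_name" (warehouse_alpha) = "sku_description" (warehouse_gamma) = product name

Products in warehouse_alpha: ['Bolt', 'Gadget', 'Sprocket']
Products in warehouse_gamma: ['Bolt', 'Cog', 'Sprocket']

Union (unique products): ['Bolt', 'Cog', 'Gadget', 'Sprocket']
Count: 4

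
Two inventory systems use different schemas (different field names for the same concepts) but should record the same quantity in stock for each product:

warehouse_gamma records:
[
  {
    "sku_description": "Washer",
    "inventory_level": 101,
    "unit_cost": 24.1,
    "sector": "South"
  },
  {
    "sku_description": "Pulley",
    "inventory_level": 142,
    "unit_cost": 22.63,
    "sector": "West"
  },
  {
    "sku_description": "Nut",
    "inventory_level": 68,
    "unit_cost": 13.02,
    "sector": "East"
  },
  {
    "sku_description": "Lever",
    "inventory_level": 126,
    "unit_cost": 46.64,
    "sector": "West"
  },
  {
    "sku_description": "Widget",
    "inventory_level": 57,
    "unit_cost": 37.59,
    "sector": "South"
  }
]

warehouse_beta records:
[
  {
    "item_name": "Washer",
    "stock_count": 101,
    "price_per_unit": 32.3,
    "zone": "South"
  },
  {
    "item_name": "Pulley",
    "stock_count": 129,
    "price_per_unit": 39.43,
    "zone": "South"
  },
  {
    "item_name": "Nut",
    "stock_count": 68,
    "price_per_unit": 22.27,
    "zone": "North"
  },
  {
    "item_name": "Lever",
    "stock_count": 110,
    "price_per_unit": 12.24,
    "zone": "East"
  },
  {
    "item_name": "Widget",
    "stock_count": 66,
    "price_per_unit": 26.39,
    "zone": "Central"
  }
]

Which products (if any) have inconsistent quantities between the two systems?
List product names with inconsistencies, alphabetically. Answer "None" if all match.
Lever, Pulley, Widget

Schema mappings:
- "sku_description" (warehouse_gamma) = "item_name" (warehouse_beta) = product name
- "inventory_level" (warehouse_gamma) = "stock_count" (warehouse_beta) = quantity

Comparison:
  Washer: 101 vs 101 - MATCH
  Pulley: 142 vs 129 - MISMATCH
  Nut: 68 vs 68 - MATCH
  Lever: 126 vs 110 - MISMATCH
  Widget: 57 vs 66 - MISMATCH

Products with inconsistencies: Lever, Pulley, Widget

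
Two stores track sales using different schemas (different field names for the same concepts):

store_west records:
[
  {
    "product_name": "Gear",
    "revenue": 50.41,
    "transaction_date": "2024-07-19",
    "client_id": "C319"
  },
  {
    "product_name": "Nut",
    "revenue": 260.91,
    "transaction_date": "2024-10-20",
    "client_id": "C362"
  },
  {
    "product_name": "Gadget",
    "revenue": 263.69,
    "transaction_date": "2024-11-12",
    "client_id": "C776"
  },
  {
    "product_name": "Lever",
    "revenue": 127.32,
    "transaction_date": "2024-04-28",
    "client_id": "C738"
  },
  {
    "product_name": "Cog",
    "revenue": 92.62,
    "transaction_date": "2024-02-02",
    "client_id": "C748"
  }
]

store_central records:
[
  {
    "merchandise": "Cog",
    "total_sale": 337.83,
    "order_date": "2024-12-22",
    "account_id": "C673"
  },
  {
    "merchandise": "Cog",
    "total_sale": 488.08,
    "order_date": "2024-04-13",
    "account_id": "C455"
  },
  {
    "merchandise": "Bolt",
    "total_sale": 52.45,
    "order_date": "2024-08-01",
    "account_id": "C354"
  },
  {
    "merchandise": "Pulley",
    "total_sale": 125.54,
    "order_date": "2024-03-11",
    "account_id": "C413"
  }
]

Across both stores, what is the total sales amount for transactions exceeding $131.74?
1350.51

Schema mapping: "revenue" (store_west) = "total_sale" (store_central) = sale amount

Sum of sales > $131.74 in store_west: 524.6
Sum of sales > $131.74 in store_central: 825.91

Total: 524.6 + 825.91 = 1350.51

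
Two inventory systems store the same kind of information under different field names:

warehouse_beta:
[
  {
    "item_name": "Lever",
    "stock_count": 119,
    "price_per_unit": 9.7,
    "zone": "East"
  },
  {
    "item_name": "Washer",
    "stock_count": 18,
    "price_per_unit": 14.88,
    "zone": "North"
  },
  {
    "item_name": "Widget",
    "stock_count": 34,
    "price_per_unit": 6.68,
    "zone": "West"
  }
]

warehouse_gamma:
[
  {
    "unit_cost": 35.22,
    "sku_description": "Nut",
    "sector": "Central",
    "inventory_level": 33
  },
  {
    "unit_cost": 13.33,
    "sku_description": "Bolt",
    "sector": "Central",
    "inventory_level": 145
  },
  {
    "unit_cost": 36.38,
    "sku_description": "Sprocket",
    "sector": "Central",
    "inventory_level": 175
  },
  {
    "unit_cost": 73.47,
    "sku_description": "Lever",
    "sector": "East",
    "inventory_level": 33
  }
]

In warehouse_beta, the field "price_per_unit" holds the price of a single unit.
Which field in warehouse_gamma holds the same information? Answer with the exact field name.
unit_cost

In warehouse_beta, "price_per_unit" holds the price of a single unit.
The fields in warehouse_gamma are: "unit_cost", "sku_description", "sector", "inventory_level".
"unit_cost" is the match: the name refers to the same concept and its values are decimal currency amounts (e.g. 35.22, 13.33).
The other fields ("sku_description", "sector", "inventory_level") hold different kinds of data.

So "price_per_unit" in warehouse_beta corresponds to "unit_cost" in warehouse_gamma.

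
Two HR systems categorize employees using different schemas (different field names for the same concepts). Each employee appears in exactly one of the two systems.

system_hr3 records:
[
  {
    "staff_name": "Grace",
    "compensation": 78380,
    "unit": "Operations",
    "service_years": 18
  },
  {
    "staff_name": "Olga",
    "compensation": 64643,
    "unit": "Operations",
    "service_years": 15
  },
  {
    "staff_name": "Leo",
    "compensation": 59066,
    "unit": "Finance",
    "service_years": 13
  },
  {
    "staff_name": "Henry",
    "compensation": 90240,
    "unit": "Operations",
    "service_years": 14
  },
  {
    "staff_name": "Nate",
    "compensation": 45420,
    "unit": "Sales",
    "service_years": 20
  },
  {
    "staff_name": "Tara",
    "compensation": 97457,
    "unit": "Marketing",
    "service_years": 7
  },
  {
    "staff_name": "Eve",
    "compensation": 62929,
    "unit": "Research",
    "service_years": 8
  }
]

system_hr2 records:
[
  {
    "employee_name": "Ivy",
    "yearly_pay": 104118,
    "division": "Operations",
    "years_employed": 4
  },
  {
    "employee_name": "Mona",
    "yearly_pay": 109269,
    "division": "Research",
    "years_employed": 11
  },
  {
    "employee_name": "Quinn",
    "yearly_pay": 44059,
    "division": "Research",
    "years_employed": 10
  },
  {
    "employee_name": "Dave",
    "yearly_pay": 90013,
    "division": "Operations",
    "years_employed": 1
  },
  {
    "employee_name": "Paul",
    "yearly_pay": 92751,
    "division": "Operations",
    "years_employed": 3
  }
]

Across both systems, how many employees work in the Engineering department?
0

Schema mapping: "unit" (system_hr3) = "division" (system_hr2) = department

Engineering employees in system_hr3: 0
Engineering employees in system_hr2: 0

Total in Engineering: 0 + 0 = 0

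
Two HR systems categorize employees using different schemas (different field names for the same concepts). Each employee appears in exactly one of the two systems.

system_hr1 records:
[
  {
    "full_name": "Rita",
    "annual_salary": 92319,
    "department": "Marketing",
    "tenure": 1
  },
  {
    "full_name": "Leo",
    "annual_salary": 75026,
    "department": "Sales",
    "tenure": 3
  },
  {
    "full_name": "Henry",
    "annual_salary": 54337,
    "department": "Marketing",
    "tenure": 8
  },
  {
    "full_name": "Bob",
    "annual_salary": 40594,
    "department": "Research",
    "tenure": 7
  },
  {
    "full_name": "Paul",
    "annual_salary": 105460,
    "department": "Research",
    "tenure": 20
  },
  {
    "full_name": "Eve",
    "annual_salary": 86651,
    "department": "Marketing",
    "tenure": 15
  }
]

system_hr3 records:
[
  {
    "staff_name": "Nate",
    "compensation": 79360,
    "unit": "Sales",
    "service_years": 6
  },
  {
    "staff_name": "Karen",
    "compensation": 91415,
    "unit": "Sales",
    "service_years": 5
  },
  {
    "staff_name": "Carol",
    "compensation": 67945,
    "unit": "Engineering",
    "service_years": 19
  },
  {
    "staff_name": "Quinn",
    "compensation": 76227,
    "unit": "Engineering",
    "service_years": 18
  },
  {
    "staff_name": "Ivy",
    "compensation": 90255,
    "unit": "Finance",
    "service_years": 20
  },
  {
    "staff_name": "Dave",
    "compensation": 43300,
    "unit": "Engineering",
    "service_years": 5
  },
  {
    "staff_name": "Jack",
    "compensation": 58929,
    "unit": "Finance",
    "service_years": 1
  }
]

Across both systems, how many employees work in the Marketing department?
3

Schema mapping: "department" (system_hr1) = "unit" (system_hr3) = department

Marketing employees in system_hr1: 3
Marketing employees in system_hr3: 0

Total in Marketing: 3 + 0 = 3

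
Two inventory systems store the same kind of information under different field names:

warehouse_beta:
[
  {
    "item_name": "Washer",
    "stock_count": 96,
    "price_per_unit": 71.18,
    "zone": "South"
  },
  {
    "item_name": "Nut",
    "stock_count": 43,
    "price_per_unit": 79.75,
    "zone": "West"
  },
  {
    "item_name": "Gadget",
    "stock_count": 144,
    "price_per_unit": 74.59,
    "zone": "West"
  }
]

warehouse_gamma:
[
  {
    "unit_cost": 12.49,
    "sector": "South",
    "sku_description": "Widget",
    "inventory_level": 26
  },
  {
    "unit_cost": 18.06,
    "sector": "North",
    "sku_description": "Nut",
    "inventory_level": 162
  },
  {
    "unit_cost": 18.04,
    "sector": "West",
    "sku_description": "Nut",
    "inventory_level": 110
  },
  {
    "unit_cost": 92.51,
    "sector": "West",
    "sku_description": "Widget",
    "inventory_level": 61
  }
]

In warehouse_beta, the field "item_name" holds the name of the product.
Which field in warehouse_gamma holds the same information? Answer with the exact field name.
sku_description

In warehouse_beta, "item_name" holds the name of the product.
The fields in warehouse_gamma are: "unit_cost", "sector", "sku_description", "inventory_level".
"sku_description" is the match: the name refers to the same concept and its values are product-name strings (e.g. 'Nut', 'Widget').
The other fields ("unit_cost", "sector", "inventory_level") hold different kinds of data.

So "item_name" in warehouse_beta corresponds to "sku_description" in warehouse_gamma.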